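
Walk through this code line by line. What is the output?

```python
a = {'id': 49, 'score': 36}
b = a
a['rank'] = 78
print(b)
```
{'id': 49, 'score': 36, 'rank': 78}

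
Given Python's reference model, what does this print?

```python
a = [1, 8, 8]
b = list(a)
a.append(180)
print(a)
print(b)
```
[1, 8, 8, 180]
[1, 8, 8]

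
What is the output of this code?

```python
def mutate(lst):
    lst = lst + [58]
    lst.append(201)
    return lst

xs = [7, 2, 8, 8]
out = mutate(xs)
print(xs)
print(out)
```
[7, 2, 8, 8]
[7, 2, 8, 8, 58, 201]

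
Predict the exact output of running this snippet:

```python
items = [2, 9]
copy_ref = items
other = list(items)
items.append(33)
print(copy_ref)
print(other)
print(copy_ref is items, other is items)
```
[2, 9, 33]
[2, 9]
True False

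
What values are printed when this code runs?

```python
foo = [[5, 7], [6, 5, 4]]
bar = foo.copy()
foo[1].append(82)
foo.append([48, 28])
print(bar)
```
[[5, 7], [6, 5, 4, 82]]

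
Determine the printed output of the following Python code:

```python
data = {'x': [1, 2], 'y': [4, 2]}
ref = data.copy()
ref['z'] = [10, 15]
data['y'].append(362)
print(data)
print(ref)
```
{'x': [1, 2], 'y': [4, 2, 362]}
{'x': [1, 2], 'y': [4, 2, 362], 'z': [10, 15]}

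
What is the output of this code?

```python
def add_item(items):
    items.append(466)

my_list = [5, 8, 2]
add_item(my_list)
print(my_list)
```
[5, 8, 2, 466]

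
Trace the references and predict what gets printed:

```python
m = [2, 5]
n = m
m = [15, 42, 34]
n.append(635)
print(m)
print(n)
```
[15, 42, 34]
[2, 5, 635]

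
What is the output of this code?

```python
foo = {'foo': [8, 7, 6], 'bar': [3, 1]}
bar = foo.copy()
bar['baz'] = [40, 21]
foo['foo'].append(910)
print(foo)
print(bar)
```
{'foo': [8, 7, 6, 910], 'bar': [3, 1]}
{'foo': [8, 7, 6, 910], 'bar': [3, 1], 'baz': [40, 21]}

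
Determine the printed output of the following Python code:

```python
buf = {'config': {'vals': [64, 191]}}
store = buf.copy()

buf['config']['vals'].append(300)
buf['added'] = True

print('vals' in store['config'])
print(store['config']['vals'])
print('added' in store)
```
True
[64, 191, 300]
False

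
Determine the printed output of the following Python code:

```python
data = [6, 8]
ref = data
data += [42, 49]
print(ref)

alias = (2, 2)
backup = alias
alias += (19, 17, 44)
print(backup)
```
[6, 8, 42, 49]
(2, 2)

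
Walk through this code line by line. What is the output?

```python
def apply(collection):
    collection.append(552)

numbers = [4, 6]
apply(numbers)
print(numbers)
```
[4, 6, 552]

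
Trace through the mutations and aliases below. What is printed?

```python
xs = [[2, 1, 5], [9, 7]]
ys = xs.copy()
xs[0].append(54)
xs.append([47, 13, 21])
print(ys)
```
[[2, 1, 5, 54], [9, 7]]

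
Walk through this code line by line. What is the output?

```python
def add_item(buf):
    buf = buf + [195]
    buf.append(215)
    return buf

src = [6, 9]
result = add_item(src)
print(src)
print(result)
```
[6, 9]
[6, 9, 195, 215]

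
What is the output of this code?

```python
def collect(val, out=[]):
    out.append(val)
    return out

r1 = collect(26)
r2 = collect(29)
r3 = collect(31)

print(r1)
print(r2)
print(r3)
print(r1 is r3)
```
[26, 29, 31]
[26, 29, 31]
[26, 29, 31]
True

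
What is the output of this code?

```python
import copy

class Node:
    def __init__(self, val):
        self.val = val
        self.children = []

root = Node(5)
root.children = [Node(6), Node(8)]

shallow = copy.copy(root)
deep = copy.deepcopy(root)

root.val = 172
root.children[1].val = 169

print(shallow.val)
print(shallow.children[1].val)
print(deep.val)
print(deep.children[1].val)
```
5
169
5
8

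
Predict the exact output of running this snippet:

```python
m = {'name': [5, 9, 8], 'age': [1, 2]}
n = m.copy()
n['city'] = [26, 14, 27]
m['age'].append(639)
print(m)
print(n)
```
{'name': [5, 9, 8], 'age': [1, 2, 639]}
{'name': [5, 9, 8], 'age': [1, 2, 639], 'city': [26, 14, 27]}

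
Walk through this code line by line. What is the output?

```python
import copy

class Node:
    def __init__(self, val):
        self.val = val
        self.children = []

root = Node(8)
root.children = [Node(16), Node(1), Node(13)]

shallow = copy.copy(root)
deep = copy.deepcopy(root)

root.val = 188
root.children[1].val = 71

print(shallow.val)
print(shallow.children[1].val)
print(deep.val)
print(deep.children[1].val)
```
8
71
8
1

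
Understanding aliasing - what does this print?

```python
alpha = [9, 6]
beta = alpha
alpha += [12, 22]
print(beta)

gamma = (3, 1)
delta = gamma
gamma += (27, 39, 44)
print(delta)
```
[9, 6, 12, 22]
(3, 1)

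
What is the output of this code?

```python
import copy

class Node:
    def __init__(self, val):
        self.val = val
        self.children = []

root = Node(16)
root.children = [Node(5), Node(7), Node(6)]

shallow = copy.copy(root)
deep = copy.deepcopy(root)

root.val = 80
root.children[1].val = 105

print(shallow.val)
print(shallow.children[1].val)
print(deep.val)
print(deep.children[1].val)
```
16
105
16
7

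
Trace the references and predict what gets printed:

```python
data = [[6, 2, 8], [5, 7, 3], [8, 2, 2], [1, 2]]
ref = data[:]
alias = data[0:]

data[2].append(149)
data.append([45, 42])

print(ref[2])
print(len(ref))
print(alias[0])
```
[8, 2, 2, 149]
4
[6, 2, 8]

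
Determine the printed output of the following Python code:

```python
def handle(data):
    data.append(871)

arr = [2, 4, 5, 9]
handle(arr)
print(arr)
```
[2, 4, 5, 9, 871]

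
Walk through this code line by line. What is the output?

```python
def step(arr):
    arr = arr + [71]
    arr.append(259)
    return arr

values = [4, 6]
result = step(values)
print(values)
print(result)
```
[4, 6]
[4, 6, 71, 259]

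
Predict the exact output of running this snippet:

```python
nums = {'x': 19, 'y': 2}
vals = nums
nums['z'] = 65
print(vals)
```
{'x': 19, 'y': 2, 'z': 65}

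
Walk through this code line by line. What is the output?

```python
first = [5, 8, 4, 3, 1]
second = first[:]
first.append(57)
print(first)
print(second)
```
[5, 8, 4, 3, 1, 57]
[5, 8, 4, 3, 1]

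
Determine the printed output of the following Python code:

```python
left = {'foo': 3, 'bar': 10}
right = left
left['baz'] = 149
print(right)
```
{'foo': 3, 'bar': 10, 'baz': 149}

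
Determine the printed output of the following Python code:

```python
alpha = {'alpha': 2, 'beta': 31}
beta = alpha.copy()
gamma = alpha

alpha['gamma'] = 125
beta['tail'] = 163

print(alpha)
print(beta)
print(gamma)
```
{'alpha': 2, 'beta': 31, 'gamma': 125}
{'alpha': 2, 'beta': 31, 'tail': 163}
{'alpha': 2, 'beta': 31, 'gamma': 125}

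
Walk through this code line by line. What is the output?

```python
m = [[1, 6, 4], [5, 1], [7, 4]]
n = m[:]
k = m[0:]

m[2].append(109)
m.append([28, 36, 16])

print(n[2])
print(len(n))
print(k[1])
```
[7, 4, 109]
3
[5, 1]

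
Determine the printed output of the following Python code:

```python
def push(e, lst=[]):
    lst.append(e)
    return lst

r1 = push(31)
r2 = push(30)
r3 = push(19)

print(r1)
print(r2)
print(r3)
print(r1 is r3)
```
[31, 30, 19]
[31, 30, 19]
[31, 30, 19]
True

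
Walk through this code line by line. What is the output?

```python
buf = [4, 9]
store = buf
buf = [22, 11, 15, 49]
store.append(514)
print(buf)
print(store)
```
[22, 11, 15, 49]
[4, 9, 514]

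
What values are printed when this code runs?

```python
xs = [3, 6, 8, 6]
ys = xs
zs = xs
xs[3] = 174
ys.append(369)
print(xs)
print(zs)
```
[3, 6, 8, 174, 369]
[3, 6, 8, 174, 369]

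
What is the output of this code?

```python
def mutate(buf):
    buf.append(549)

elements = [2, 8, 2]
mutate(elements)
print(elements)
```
[2, 8, 2, 549]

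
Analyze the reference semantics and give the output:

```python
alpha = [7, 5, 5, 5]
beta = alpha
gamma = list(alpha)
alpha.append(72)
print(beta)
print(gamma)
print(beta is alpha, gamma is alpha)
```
[7, 5, 5, 5, 72]
[7, 5, 5, 5]
True False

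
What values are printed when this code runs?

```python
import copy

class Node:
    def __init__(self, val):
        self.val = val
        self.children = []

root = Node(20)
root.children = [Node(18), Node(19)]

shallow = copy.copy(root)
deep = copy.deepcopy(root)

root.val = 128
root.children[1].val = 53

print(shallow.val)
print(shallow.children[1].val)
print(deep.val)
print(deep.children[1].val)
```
20
53
20
19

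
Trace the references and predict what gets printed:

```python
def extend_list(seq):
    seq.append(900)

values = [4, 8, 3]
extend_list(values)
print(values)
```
[4, 8, 3, 900]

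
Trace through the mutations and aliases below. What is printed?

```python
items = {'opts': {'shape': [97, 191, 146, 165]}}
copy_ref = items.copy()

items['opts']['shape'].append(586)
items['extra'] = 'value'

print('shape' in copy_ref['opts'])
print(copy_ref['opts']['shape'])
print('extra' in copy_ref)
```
True
[97, 191, 146, 165, 586]
False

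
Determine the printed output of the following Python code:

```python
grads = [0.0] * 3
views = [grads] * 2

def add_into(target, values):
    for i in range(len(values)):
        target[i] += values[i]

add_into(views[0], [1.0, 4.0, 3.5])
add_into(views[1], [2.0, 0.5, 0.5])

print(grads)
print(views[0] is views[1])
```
[3.0, 4.5, 4.0]
True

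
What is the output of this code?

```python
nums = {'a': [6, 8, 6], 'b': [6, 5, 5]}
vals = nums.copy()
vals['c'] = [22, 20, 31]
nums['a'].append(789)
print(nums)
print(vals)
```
{'a': [6, 8, 6, 789], 'b': [6, 5, 5]}
{'a': [6, 8, 6, 789], 'b': [6, 5, 5], 'c': [22, 20, 31]}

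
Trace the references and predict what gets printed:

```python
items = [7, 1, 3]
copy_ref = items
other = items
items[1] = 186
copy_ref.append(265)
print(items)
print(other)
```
[7, 186, 3, 265]
[7, 186, 3, 265]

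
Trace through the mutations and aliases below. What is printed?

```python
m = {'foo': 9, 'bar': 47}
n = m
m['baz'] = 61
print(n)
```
{'foo': 9, 'bar': 47, 'baz': 61}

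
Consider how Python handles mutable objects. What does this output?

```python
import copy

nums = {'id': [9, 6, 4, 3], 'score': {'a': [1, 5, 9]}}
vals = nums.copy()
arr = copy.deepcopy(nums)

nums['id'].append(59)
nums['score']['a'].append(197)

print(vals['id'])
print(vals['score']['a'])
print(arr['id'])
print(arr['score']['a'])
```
[9, 6, 4, 3, 59]
[1, 5, 9, 197]
[9, 6, 4, 3]
[1, 5, 9]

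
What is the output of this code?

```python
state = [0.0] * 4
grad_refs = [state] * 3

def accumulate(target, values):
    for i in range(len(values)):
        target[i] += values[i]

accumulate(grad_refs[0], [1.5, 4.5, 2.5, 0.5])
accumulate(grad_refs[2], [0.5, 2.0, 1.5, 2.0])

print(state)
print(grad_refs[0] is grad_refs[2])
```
[2.0, 6.5, 4.0, 2.5]
True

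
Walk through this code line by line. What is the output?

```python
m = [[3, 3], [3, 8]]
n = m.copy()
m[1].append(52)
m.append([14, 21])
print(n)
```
[[3, 3], [3, 8, 52]]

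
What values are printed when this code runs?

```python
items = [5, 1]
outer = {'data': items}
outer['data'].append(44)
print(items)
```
[5, 1, 44]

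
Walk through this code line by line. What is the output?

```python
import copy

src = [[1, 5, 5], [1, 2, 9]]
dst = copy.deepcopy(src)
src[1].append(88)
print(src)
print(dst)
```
[[1, 5, 5], [1, 2, 9, 88]]
[[1, 5, 5], [1, 2, 9]]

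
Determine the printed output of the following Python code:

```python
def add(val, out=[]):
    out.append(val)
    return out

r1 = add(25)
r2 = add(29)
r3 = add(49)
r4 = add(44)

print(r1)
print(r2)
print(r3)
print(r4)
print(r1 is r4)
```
[25, 29, 49, 44]
[25, 29, 49, 44]
[25, 29, 49, 44]
[25, 29, 49, 44]
True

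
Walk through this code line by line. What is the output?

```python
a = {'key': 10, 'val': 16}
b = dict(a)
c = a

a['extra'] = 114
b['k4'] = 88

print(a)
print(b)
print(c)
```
{'key': 10, 'val': 16, 'extra': 114}
{'key': 10, 'val': 16, 'k4': 88}
{'key': 10, 'val': 16, 'extra': 114}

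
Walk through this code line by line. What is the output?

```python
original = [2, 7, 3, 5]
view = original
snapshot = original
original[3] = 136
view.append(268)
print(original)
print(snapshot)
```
[2, 7, 3, 136, 268]
[2, 7, 3, 136, 268]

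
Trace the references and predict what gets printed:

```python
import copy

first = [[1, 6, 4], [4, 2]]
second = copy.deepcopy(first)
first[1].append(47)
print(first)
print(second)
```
[[1, 6, 4], [4, 2, 47]]
[[1, 6, 4], [4, 2]]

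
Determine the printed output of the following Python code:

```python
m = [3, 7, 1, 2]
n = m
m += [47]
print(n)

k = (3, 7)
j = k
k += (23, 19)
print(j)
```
[3, 7, 1, 2, 47]
(3, 7)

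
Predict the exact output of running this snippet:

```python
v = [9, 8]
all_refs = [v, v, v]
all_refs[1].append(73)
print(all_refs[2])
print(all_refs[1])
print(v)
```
[9, 8, 73]
[9, 8, 73]
[9, 8, 73]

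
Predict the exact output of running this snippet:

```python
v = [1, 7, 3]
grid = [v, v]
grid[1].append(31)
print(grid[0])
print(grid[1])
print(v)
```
[1, 7, 3, 31]
[1, 7, 3, 31]
[1, 7, 3, 31]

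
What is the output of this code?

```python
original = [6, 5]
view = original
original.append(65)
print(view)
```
[6, 5, 65]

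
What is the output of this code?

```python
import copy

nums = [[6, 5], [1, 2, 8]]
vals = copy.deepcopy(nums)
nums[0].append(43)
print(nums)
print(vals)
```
[[6, 5, 43], [1, 2, 8]]
[[6, 5], [1, 2, 8]]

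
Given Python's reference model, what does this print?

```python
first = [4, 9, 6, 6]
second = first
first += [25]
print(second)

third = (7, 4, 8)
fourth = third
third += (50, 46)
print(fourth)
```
[4, 9, 6, 6, 25]
(7, 4, 8)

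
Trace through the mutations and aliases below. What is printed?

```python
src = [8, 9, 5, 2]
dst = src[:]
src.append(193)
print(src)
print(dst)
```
[8, 9, 5, 2, 193]
[8, 9, 5, 2]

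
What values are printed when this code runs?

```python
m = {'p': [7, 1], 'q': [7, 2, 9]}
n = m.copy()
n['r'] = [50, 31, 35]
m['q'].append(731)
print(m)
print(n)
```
{'p': [7, 1], 'q': [7, 2, 9, 731]}
{'p': [7, 1], 'q': [7, 2, 9, 731], 'r': [50, 31, 35]}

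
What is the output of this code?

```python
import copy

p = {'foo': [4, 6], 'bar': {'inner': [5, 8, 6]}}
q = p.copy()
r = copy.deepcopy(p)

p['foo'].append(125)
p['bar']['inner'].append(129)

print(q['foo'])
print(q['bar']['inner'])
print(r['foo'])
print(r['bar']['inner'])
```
[4, 6, 125]
[5, 8, 6, 129]
[4, 6]
[5, 8, 6]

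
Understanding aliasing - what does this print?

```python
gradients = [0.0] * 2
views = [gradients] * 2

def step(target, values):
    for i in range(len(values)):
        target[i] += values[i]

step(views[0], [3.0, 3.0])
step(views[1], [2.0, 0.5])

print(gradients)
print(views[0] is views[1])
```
[5.0, 3.5]
True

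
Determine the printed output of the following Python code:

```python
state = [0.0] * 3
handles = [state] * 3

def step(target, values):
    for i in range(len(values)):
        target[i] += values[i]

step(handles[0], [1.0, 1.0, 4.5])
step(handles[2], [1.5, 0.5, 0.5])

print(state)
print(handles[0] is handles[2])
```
[2.5, 1.5, 5.0]
True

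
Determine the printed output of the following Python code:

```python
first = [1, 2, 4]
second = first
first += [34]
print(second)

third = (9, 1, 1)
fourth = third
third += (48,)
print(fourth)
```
[1, 2, 4, 34]
(9, 1, 1)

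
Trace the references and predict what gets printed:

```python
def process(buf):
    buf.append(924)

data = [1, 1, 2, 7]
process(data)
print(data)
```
[1, 1, 2, 7, 924]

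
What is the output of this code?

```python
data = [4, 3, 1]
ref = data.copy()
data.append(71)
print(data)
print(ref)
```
[4, 3, 1, 71]
[4, 3, 1]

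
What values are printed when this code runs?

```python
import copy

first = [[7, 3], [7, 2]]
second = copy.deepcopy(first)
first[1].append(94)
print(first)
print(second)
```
[[7, 3], [7, 2, 94]]
[[7, 3], [7, 2]]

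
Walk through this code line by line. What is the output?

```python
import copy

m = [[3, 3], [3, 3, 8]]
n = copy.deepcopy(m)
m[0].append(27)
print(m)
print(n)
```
[[3, 3, 27], [3, 3, 8]]
[[3, 3], [3, 3, 8]]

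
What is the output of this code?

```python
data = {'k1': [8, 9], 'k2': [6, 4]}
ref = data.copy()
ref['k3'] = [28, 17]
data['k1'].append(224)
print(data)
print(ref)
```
{'k1': [8, 9, 224], 'k2': [6, 4]}
{'k1': [8, 9, 224], 'k2': [6, 4], 'k3': [28, 17]}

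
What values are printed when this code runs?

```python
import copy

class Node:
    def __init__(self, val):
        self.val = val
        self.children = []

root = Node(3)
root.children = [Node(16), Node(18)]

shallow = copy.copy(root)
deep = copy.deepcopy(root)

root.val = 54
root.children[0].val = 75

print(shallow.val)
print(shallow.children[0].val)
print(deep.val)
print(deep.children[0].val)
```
3
75
3
16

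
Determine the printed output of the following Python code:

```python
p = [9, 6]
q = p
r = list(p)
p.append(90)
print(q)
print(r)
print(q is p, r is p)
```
[9, 6, 90]
[9, 6]
True False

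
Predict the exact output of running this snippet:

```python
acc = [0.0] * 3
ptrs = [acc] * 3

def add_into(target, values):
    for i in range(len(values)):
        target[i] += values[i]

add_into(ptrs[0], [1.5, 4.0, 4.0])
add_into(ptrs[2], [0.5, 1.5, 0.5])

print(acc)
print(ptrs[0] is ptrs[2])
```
[2.0, 5.5, 4.5]
True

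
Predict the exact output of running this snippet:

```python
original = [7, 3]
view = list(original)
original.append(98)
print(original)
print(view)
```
[7, 3, 98]
[7, 3]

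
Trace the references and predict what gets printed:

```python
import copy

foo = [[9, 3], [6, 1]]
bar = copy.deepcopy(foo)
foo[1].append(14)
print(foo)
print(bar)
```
[[9, 3], [6, 1, 14]]
[[9, 3], [6, 1]]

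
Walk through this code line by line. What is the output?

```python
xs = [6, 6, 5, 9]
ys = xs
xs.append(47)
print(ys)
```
[6, 6, 5, 9, 47]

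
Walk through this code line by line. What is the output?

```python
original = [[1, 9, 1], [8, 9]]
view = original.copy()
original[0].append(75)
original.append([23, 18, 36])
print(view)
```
[[1, 9, 1, 75], [8, 9]]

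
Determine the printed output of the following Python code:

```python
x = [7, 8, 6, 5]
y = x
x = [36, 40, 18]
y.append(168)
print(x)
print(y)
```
[36, 40, 18]
[7, 8, 6, 5, 168]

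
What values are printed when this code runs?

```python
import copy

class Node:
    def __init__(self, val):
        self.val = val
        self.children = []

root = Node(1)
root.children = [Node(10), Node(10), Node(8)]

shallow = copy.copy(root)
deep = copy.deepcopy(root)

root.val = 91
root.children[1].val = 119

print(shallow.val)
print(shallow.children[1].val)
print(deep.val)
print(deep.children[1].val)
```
1
119
1
10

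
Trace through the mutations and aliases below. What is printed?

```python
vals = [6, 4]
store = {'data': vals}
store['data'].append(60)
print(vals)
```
[6, 4, 60]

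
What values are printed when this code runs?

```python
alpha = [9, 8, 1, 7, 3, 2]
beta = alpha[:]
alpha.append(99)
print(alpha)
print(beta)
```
[9, 8, 1, 7, 3, 2, 99]
[9, 8, 1, 7, 3, 2]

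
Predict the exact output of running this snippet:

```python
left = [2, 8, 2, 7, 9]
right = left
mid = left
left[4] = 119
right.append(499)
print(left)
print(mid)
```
[2, 8, 2, 7, 119, 499]
[2, 8, 2, 7, 119, 499]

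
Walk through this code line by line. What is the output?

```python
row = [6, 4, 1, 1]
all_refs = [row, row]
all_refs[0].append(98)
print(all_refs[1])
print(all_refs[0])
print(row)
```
[6, 4, 1, 1, 98]
[6, 4, 1, 1, 98]
[6, 4, 1, 1, 98]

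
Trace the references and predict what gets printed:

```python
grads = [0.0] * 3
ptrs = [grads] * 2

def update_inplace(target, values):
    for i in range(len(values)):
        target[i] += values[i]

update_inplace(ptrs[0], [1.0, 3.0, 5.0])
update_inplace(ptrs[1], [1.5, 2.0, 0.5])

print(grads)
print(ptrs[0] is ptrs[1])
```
[2.5, 5.0, 5.5]
True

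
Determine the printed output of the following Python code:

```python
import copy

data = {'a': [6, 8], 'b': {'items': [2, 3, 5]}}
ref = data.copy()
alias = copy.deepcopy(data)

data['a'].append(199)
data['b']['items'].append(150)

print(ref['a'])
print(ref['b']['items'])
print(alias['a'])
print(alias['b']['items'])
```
[6, 8, 199]
[2, 3, 5, 150]
[6, 8]
[2, 3, 5]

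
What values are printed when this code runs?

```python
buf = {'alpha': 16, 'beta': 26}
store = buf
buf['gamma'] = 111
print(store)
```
{'alpha': 16, 'beta': 26, 'gamma': 111}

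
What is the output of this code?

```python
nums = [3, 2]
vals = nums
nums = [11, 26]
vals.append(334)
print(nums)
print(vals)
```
[11, 26]
[3, 2, 334]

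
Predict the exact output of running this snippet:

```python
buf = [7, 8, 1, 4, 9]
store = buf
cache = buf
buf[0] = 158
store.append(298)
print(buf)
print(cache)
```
[158, 8, 1, 4, 9, 298]
[158, 8, 1, 4, 9, 298]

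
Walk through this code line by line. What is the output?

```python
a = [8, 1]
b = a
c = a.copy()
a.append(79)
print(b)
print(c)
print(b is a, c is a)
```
[8, 1, 79]
[8, 1]
True False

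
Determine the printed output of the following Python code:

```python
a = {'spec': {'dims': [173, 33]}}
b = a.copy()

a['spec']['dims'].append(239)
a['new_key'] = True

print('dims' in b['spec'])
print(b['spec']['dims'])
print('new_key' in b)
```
True
[173, 33, 239]
False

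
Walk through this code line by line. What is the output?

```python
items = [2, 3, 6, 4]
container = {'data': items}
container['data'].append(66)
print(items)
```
[2, 3, 6, 4, 66]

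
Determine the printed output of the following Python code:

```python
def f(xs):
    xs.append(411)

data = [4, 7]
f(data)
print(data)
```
[4, 7, 411]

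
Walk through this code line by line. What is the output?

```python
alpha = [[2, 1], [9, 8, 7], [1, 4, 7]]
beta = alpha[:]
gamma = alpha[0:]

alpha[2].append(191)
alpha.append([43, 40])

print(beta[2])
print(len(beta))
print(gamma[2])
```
[1, 4, 7, 191]
3
[1, 4, 7, 191]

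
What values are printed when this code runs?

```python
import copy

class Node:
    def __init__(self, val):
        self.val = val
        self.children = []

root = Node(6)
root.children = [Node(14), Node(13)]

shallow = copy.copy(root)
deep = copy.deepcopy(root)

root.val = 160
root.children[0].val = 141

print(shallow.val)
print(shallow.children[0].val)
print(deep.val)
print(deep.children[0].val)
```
6
141
6
14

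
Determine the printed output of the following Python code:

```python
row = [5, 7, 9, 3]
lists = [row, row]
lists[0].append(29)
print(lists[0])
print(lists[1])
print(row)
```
[5, 7, 9, 3, 29]
[5, 7, 9, 3, 29]
[5, 7, 9, 3, 29]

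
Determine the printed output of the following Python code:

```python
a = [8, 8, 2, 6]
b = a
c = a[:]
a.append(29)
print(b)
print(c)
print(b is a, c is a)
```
[8, 8, 2, 6, 29]
[8, 8, 2, 6]
True False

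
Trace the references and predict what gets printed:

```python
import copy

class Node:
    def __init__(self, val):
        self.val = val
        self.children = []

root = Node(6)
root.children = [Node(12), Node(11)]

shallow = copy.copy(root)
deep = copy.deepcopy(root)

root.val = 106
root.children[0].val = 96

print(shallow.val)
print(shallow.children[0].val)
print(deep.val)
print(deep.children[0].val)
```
6
96
6
12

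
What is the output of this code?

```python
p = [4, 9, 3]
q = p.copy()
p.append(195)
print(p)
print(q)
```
[4, 9, 3, 195]
[4, 9, 3]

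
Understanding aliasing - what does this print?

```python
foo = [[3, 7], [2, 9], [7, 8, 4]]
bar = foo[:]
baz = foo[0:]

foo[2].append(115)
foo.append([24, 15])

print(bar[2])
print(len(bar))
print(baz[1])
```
[7, 8, 4, 115]
3
[2, 9]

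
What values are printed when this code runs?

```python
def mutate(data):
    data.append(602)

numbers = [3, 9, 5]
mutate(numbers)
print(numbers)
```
[3, 9, 5, 602]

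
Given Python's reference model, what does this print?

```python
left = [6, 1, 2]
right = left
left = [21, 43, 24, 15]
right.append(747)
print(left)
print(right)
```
[21, 43, 24, 15]
[6, 1, 2, 747]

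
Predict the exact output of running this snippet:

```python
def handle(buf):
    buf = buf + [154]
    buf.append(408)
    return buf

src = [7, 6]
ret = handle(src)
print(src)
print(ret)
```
[7, 6]
[7, 6, 154, 408]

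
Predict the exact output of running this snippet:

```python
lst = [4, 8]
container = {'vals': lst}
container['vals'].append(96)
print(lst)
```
[4, 8, 96]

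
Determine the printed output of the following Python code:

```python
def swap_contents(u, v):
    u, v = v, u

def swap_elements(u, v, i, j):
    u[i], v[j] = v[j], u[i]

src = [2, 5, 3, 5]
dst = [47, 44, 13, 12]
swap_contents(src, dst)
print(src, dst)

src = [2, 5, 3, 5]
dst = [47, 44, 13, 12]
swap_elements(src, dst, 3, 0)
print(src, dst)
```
[2, 5, 3, 5] [47, 44, 13, 12]
[2, 5, 3, 47] [5, 44, 13, 12]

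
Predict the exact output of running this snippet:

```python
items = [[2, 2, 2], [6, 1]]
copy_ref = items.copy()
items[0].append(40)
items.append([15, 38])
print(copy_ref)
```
[[2, 2, 2, 40], [6, 1]]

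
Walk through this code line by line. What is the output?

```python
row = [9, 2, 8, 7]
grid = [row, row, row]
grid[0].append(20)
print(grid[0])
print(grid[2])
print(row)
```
[9, 2, 8, 7, 20]
[9, 2, 8, 7, 20]
[9, 2, 8, 7, 20]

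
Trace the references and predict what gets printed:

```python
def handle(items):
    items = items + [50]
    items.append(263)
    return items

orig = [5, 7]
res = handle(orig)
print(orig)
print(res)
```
[5, 7]
[5, 7, 50, 263]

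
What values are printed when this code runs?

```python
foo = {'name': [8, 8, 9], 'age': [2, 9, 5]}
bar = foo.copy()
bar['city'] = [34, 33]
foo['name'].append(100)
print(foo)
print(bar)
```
{'name': [8, 8, 9, 100], 'age': [2, 9, 5]}
{'name': [8, 8, 9, 100], 'age': [2, 9, 5], 'city': [34, 33]}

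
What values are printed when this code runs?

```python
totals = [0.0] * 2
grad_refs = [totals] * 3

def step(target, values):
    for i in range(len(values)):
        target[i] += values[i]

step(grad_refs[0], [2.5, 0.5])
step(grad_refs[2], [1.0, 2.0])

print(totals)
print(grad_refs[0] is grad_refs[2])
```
[3.5, 2.5]
True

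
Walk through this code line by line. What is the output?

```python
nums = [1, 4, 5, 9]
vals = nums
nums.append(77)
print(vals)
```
[1, 4, 5, 9, 77]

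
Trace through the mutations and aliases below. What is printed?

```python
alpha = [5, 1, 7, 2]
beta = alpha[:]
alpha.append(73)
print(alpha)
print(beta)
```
[5, 1, 7, 2, 73]
[5, 1, 7, 2]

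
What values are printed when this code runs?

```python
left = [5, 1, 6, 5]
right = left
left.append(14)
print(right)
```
[5, 1, 6, 5, 14]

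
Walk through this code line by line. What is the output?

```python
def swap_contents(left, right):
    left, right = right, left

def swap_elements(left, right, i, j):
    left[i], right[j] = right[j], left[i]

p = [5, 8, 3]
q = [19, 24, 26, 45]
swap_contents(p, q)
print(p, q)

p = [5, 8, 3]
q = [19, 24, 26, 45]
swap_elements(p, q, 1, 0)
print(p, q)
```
[5, 8, 3] [19, 24, 26, 45]
[5, 19, 3] [8, 24, 26, 45]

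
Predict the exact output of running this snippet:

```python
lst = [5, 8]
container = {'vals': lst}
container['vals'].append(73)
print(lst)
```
[5, 8, 73]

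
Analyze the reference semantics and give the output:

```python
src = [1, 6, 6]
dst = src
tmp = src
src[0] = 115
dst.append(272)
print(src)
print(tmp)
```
[115, 6, 6, 272]
[115, 6, 6, 272]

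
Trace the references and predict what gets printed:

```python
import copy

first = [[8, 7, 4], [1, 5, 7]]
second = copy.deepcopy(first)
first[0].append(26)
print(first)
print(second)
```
[[8, 7, 4, 26], [1, 5, 7]]
[[8, 7, 4], [1, 5, 7]]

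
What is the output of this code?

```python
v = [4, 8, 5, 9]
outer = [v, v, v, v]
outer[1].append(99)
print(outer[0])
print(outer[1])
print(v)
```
[4, 8, 5, 9, 99]
[4, 8, 5, 9, 99]
[4, 8, 5, 9, 99]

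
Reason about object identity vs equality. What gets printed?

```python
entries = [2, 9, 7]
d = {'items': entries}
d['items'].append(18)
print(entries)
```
[2, 9, 7, 18]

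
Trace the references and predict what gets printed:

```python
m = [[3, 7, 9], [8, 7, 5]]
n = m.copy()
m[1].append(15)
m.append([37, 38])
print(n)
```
[[3, 7, 9], [8, 7, 5, 15]]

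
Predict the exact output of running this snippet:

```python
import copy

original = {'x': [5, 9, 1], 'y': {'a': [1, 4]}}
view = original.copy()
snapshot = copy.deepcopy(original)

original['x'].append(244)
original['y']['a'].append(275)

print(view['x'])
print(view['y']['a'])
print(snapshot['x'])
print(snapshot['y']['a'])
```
[5, 9, 1, 244]
[1, 4, 275]
[5, 9, 1]
[1, 4]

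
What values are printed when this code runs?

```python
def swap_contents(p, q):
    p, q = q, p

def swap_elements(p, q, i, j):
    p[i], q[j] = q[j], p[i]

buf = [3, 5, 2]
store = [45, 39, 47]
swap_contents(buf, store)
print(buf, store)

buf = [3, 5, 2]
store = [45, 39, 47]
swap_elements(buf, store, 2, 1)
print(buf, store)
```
[3, 5, 2] [45, 39, 47]
[3, 5, 39] [45, 2, 47]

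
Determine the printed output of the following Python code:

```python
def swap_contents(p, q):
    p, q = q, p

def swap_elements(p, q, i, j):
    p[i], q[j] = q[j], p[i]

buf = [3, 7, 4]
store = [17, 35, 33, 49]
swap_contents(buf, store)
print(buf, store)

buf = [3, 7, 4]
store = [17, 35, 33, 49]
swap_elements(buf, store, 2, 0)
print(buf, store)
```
[3, 7, 4] [17, 35, 33, 49]
[3, 7, 17] [4, 35, 33, 49]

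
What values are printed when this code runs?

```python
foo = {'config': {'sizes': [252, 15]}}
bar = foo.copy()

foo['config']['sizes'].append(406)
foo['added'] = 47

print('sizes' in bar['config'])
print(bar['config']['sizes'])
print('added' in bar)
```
True
[252, 15, 406]
False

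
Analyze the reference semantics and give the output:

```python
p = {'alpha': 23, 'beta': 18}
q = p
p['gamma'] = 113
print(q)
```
{'alpha': 23, 'beta': 18, 'gamma': 113}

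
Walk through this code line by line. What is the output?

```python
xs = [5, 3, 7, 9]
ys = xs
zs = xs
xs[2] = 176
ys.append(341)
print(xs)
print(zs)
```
[5, 3, 176, 9, 341]
[5, 3, 176, 9, 341]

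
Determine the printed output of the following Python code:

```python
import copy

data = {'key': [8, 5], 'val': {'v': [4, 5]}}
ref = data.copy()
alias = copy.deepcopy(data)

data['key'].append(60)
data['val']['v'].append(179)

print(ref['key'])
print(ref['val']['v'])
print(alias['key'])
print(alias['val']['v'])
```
[8, 5, 60]
[4, 5, 179]
[8, 5]
[4, 5]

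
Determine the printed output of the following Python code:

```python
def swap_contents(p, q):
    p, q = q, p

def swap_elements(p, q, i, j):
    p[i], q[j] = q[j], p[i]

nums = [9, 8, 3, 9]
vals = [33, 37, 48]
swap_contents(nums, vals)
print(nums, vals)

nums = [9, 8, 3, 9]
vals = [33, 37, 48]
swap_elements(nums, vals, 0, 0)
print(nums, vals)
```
[9, 8, 3, 9] [33, 37, 48]
[33, 8, 3, 9] [9, 37, 48]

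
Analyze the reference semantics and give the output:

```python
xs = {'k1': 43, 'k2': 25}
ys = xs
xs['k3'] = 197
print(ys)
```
{'k1': 43, 'k2': 25, 'k3': 197}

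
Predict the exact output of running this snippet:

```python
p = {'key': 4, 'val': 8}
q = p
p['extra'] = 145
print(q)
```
{'key': 4, 'val': 8, 'extra': 145}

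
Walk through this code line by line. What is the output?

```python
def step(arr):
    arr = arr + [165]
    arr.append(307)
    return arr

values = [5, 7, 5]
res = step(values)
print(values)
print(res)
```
[5, 7, 5]
[5, 7, 5, 165, 307]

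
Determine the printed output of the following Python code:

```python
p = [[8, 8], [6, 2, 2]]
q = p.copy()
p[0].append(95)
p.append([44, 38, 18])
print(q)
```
[[8, 8, 95], [6, 2, 2]]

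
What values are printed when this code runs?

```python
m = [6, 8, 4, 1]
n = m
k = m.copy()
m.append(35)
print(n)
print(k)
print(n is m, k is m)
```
[6, 8, 4, 1, 35]
[6, 8, 4, 1]
True False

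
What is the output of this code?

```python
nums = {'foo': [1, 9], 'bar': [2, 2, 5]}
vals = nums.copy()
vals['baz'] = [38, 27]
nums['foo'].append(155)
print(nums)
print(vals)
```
{'foo': [1, 9, 155], 'bar': [2, 2, 5]}
{'foo': [1, 9, 155], 'bar': [2, 2, 5], 'baz': [38, 27]}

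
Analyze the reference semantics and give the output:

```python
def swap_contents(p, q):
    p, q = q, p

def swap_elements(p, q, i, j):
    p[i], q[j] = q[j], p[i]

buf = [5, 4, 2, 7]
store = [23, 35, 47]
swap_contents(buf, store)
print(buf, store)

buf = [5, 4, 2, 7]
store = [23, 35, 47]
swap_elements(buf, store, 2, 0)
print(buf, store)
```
[5, 4, 2, 7] [23, 35, 47]
[5, 4, 23, 7] [2, 35, 47]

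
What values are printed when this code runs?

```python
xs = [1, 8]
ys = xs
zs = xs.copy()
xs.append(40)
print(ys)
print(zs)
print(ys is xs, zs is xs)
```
[1, 8, 40]
[1, 8]
True False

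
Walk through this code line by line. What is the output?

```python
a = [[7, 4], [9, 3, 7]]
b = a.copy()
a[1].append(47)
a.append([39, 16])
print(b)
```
[[7, 4], [9, 3, 7, 47]]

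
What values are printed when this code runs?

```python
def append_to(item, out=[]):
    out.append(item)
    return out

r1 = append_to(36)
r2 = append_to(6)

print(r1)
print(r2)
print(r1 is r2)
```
[36, 6]
[36, 6]
True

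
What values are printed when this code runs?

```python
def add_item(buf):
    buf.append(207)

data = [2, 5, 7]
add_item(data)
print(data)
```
[2, 5, 7, 207]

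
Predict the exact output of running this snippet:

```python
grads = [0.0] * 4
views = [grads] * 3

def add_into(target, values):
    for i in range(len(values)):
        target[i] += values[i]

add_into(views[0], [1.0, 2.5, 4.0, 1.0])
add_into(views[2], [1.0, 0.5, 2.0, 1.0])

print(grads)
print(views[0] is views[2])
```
[2.0, 3.0, 6.0, 2.0]
True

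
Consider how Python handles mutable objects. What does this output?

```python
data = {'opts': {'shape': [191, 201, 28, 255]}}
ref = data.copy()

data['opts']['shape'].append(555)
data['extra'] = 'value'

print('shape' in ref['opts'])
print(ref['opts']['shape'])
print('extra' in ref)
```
True
[191, 201, 28, 255, 555]
False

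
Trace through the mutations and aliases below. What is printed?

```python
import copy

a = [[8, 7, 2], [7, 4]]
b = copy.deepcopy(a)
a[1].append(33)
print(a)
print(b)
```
[[8, 7, 2], [7, 4, 33]]
[[8, 7, 2], [7, 4]]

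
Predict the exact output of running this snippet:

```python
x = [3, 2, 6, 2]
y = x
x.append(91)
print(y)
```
[3, 2, 6, 2, 91]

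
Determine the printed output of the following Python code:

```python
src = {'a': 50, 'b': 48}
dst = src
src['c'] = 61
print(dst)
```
{'a': 50, 'b': 48, 'c': 61}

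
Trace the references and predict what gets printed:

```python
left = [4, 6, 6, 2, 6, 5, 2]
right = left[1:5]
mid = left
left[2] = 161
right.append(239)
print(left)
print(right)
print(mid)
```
[4, 6, 161, 2, 6, 5, 2]
[6, 6, 2, 6, 239]
[4, 6, 161, 2, 6, 5, 2]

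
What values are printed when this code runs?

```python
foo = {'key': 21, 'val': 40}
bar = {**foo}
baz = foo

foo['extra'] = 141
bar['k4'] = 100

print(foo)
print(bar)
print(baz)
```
{'key': 21, 'val': 40, 'extra': 141}
{'key': 21, 'val': 40, 'k4': 100}
{'key': 21, 'val': 40, 'extra': 141}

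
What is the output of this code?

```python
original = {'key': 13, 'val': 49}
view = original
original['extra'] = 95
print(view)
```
{'key': 13, 'val': 49, 'extra': 95}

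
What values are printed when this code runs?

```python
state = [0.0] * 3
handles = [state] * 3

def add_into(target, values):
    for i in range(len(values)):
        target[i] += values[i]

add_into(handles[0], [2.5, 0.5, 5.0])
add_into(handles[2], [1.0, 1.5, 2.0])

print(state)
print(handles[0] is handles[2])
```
[3.5, 2.0, 7.0]
True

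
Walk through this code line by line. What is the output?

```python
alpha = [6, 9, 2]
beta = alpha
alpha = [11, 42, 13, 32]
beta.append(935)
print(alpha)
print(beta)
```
[11, 42, 13, 32]
[6, 9, 2, 935]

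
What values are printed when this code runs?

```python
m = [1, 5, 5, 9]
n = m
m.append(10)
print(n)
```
[1, 5, 5, 9, 10]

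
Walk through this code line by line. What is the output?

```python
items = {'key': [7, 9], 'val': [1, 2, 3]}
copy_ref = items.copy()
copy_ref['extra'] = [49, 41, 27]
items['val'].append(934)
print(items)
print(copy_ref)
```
{'key': [7, 9], 'val': [1, 2, 3, 934]}
{'key': [7, 9], 'val': [1, 2, 3, 934], 'extra': [49, 41, 27]}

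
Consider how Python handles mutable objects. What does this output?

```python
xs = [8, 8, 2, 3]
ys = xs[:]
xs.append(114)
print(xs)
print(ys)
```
[8, 8, 2, 3, 114]
[8, 8, 2, 3]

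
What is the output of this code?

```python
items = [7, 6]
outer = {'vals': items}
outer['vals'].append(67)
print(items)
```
[7, 6, 67]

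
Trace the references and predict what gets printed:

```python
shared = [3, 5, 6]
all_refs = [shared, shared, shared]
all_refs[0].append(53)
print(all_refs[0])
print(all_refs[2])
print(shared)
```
[3, 5, 6, 53]
[3, 5, 6, 53]
[3, 5, 6, 53]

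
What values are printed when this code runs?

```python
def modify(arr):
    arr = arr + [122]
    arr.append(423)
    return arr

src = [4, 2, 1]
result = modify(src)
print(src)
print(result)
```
[4, 2, 1]
[4, 2, 1, 122, 423]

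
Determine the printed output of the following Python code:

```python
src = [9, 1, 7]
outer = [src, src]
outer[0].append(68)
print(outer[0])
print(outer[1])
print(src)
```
[9, 1, 7, 68]
[9, 1, 7, 68]
[9, 1, 7, 68]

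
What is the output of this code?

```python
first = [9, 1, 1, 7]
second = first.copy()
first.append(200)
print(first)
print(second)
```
[9, 1, 1, 7, 200]
[9, 1, 1, 7]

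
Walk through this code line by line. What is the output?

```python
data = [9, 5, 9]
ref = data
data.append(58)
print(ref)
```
[9, 5, 9, 58]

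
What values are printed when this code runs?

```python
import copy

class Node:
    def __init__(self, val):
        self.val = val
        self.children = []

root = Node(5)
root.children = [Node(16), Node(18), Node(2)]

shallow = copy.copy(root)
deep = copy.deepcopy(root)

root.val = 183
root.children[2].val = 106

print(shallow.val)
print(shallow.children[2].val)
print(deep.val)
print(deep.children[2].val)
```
5
106
5
2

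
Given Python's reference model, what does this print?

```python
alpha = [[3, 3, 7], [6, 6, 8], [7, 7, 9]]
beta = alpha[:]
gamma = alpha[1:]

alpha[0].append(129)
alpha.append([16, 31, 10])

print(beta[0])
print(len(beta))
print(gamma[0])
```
[3, 3, 7, 129]
3
[6, 6, 8]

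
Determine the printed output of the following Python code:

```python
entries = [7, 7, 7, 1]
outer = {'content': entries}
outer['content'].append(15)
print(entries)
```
[7, 7, 7, 1, 15]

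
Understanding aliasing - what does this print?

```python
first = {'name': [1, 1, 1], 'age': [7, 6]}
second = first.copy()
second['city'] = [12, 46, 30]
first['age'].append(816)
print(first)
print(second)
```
{'name': [1, 1, 1], 'age': [7, 6, 816]}
{'name': [1, 1, 1], 'age': [7, 6, 816], 'city': [12, 46, 30]}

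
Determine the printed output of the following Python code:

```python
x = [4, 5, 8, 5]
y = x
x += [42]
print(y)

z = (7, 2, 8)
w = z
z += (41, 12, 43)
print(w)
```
[4, 5, 8, 5, 42]
(7, 2, 8)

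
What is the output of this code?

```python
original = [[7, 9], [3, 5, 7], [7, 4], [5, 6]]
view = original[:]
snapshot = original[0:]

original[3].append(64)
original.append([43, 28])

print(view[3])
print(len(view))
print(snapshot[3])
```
[5, 6, 64]
4
[5, 6, 64]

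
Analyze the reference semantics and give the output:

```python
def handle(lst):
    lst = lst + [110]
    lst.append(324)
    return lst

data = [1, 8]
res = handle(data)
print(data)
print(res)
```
[1, 8]
[1, 8, 110, 324]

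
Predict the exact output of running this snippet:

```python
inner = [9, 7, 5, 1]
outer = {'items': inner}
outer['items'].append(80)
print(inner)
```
[9, 7, 5, 1, 80]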